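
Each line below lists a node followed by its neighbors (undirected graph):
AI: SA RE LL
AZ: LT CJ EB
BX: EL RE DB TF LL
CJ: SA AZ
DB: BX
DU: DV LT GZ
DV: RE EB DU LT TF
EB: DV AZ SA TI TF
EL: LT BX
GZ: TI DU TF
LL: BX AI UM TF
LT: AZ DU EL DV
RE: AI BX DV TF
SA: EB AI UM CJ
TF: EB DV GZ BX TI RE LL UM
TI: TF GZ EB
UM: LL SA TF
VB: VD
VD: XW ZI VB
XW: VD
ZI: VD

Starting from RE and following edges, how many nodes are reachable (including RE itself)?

BFS from RE visits: RE, TF, DV, BX, AI, UM, TI, LL, GZ, EB, LT, DU, EL, DB, SA, AZ, CJ
Reachable nodes: 17 of 21 total.

17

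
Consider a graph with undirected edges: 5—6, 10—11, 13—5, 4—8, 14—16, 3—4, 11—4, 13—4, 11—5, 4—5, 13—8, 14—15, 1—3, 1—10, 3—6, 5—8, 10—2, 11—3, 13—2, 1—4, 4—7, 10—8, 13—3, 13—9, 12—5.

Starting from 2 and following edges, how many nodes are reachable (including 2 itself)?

BFS from 2 visits: 2, 10, 13, 1, 8, 11, 3, 4, 5, 9, 6, 7, 12
Reachable nodes: 13 of 16 total.

13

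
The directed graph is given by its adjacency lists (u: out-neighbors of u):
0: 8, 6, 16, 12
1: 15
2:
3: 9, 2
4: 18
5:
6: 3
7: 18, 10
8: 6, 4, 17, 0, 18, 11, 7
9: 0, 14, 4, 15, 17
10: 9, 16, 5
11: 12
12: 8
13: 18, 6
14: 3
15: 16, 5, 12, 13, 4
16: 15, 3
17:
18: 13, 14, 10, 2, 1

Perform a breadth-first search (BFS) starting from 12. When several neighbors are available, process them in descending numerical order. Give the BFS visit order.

12 → 8 → 18 → 17 → 11 → 7 → 6 → 4 → 0 → 14 → 13 → 10 → 2 → 1 → 3 → 16 → 9 → 5 → 15

Visit 12; enqueue 8 → queue [8]
Visit 8; enqueue 18, 17, 11, 7, 6, 4, 0 → queue [18, 17, 11, 7, 6, 4, 0]
Visit 18; enqueue 14, 13, 10, 2, 1 → queue [17, 11, 7, 6, 4, 0, 14, 13, 10, 2, 1]
Visit 17 → queue [11, 7, 6, 4, 0, 14, 13, 10, 2, 1]
Visit 11 → queue [7, 6, 4, 0, 14, 13, 10, 2, 1]
Visit 7 → queue [6, 4, 0, 14, 13, 10, 2, 1]
Visit 6; enqueue 3 → queue [4, 0, 14, 13, 10, 2, 1, 3]
Visit 4 → queue [0, 14, 13, 10, 2, 1, 3]
Visit 0; enqueue 16 → queue [14, 13, 10, 2, 1, 3, 16]
Visit 14 → queue [13, 10, 2, 1, 3, 16]
Visit 13 → queue [10, 2, 1, 3, 16]
Visit 10; enqueue 9, 5 → queue [2, 1, 3, 16, 9, 5]
Visit 2 → queue [1, 3, 16, 9, 5]
Visit 1; enqueue 15 → queue [3, 16, 9, 5, 15]
Visit 3 → queue [16, 9, 5, 15]
Visit 16 → queue [9, 5, 15]
Visit 9 → queue [5, 15]
Visit 5 → queue [15]
Visit 15 → queue []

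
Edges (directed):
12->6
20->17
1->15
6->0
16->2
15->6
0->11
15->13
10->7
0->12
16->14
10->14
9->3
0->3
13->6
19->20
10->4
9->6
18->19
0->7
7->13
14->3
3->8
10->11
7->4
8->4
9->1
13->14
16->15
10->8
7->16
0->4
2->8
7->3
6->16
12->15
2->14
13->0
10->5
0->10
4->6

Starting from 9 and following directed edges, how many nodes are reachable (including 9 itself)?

17

BFS from 9 visits: 9, 1, 3, 6, 15, 8, 0, 16, 13, 4, 7, 10, 11, 12, 2, 14, 5
Reachable nodes: 17 of 21 total.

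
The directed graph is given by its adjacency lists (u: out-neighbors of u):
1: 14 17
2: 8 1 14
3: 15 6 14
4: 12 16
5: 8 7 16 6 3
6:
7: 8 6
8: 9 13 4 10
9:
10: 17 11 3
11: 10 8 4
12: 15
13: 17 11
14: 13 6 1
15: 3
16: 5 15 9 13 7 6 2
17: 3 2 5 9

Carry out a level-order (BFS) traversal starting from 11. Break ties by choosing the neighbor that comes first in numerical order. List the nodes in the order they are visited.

Visit 11; enqueue 4, 8, 10 → queue [4, 8, 10]
Visit 4; enqueue 12, 16 → queue [8, 10, 12, 16]
Visit 8; enqueue 9, 13 → queue [10, 12, 16, 9, 13]
Visit 10; enqueue 3, 17 → queue [12, 16, 9, 13, 3, 17]
Visit 12; enqueue 15 → queue [16, 9, 13, 3, 17, 15]
Visit 16; enqueue 2, 5, 6, 7 → queue [9, 13, 3, 17, 15, 2, 5, 6, 7]
Visit 9 → queue [13, 3, 17, 15, 2, 5, 6, 7]
Visit 13 → queue [3, 17, 15, 2, 5, 6, 7]
Visit 3; enqueue 14 → queue [17, 15, 2, 5, 6, 7, 14]
Visit 17 → queue [15, 2, 5, 6, 7, 14]
Visit 15 → queue [2, 5, 6, 7, 14]
Visit 2; enqueue 1 → queue [5, 6, 7, 14, 1]
Visit 5 → queue [6, 7, 14, 1]
Visit 6 → queue [7, 14, 1]
Visit 7 → queue [14, 1]
Visit 14 → queue [1]
Visit 1 → queue []

11 4 8 10 12 16 9 13 3 17 15 2 5 6 7 14 1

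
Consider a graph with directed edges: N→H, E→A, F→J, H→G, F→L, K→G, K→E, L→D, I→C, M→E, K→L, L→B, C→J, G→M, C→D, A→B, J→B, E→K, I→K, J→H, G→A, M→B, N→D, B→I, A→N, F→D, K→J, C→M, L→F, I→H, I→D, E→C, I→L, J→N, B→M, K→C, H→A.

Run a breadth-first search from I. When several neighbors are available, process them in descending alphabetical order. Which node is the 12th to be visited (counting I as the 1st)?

A

Visit I; enqueue L, K, H, D, C → queue [L, K, H, D, C]
Visit L; enqueue F, B → queue [K, H, D, C, F, B]
Visit K; enqueue J, G, E → queue [H, D, C, F, B, J, G, E]
Visit H; enqueue A → queue [D, C, F, B, J, G, E, A]
Visit D → queue [C, F, B, J, G, E, A]
Visit C; enqueue M → queue [F, B, J, G, E, A, M]
Visit F → queue [B, J, G, E, A, M]
Visit B → queue [J, G, E, A, M]
Visit J; enqueue N → queue [G, E, A, M, N]
Visit G → queue [E, A, M, N]
Visit E → queue [A, M, N]
Visit A → queue [M, N]
Visit M → queue [N]
Visit N → queue []

Visit order: I, L, K, H, D, C, F, B, J, G, E, A, M, N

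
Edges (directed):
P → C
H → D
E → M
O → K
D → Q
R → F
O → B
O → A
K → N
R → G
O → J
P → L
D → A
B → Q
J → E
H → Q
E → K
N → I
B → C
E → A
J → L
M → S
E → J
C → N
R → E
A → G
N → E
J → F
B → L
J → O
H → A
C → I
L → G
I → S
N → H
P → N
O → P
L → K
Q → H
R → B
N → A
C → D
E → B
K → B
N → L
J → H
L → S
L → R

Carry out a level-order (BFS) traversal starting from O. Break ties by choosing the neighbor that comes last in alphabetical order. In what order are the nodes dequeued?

O → P → K → J → B → A → N → L → C → H → F → E → Q → G → I → S → R → D → M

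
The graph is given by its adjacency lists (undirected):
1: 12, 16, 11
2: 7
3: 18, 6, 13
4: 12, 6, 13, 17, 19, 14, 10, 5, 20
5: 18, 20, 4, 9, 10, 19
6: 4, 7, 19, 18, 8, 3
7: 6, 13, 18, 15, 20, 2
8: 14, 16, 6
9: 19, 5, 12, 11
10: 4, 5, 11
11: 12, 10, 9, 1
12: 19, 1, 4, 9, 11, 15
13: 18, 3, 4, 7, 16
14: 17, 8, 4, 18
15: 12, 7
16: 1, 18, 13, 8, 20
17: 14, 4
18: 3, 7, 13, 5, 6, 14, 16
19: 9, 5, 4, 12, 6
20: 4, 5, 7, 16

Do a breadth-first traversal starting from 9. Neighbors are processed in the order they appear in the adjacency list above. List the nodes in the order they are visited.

Visit 9; enqueue 19, 5, 12, 11 → queue [19, 5, 12, 11]
Visit 19; enqueue 4, 6 → queue [5, 12, 11, 4, 6]
Visit 5; enqueue 18, 20, 10 → queue [12, 11, 4, 6, 18, 20, 10]
Visit 12; enqueue 1, 15 → queue [11, 4, 6, 18, 20, 10, 1, 15]
Visit 11 → queue [4, 6, 18, 20, 10, 1, 15]
Visit 4; enqueue 13, 17, 14 → queue [6, 18, 20, 10, 1, 15, 13, 17, 14]
Visit 6; enqueue 7, 8, 3 → queue [18, 20, 10, 1, 15, 13, 17, 14, 7, 8, 3]
Visit 18; enqueue 16 → queue [20, 10, 1, 15, 13, 17, 14, 7, 8, 3, 16]
Visit 20 → queue [10, 1, 15, 13, 17, 14, 7, 8, 3, 16]
Visit 10 → queue [1, 15, 13, 17, 14, 7, 8, 3, 16]
Visit 1 → queue [15, 13, 17, 14, 7, 8, 3, 16]
Visit 15 → queue [13, 17, 14, 7, 8, 3, 16]
Visit 13 → queue [17, 14, 7, 8, 3, 16]
Visit 17 → queue [14, 7, 8, 3, 16]
Visit 14 → queue [7, 8, 3, 16]
Visit 7; enqueue 2 → queue [8, 3, 16, 2]
Visit 8 → queue [3, 16, 2]
Visit 3 → queue [16, 2]
Visit 16 → queue [2]
Visit 2 → queue []

9 → 19 → 5 → 12 → 11 → 4 → 6 → 18 → 20 → 10 → 1 → 15 → 13 → 17 → 14 → 7 → 8 → 3 → 16 → 2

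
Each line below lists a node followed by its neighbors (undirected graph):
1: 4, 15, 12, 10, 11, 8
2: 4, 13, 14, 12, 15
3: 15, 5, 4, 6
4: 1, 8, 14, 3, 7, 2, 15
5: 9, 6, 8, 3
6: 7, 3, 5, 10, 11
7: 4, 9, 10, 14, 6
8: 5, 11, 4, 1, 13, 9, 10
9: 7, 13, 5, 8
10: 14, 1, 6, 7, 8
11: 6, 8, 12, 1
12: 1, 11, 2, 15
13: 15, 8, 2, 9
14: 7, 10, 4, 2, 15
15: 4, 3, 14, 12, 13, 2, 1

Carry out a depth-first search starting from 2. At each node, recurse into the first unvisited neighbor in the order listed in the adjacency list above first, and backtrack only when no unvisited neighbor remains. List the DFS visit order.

Visit 2
2 → 4
4 → 1
1 → 15
15 → 3
3 → 5
5 → 9
9 → 7
7 → 10
10 → 14
10 → 6
6 → 11
11 → 8
8 → 13
11 → 12

2, 4, 1, 15, 3, 5, 9, 7, 10, 14, 6, 11, 8, 13, 12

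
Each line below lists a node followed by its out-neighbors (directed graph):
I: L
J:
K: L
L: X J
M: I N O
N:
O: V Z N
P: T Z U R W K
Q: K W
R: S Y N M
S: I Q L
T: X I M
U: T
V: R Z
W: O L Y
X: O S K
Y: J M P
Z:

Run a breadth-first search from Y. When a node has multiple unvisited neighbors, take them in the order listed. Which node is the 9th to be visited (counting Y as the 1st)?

Visit Y; enqueue J, M, P → queue [J, M, P]
Visit J → queue [M, P]
Visit M; enqueue I, N, O → queue [P, I, N, O]
Visit P; enqueue T, Z, U, R, W, K → queue [I, N, O, T, Z, U, R, W, K]
Visit I; enqueue L → queue [N, O, T, Z, U, R, W, K, L]
Visit N → queue [O, T, Z, U, R, W, K, L]
Visit O; enqueue V → queue [T, Z, U, R, W, K, L, V]
Visit T; enqueue X → queue [Z, U, R, W, K, L, V, X]
Visit Z → queue [U, R, W, K, L, V, X]
Visit U → queue [R, W, K, L, V, X]
Visit R; enqueue S → queue [W, K, L, V, X, S]
Visit W → queue [K, L, V, X, S]
Visit K → queue [L, V, X, S]
Visit L → queue [V, X, S]
Visit V → queue [X, S]
Visit X → queue [S]
Visit S; enqueue Q → queue [Q]
Visit Q → queue []

Visit order: Y, J, M, P, I, N, O, T, Z, U, R, W, K, L, V, X, S, Q

Z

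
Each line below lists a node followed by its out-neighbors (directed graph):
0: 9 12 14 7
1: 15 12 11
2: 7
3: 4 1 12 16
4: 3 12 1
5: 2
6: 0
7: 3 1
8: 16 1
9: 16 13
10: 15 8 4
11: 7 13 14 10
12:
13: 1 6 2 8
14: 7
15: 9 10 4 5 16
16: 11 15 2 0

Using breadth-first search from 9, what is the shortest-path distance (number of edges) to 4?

3

Level 0: 9
Level 1: 13, 16
Level 2: 0, 1, 2, 6, 8, 11, 15
Level 3: 4, 5, 7, 10, 12, 14
Level 4: 3
4 first appears at level 3.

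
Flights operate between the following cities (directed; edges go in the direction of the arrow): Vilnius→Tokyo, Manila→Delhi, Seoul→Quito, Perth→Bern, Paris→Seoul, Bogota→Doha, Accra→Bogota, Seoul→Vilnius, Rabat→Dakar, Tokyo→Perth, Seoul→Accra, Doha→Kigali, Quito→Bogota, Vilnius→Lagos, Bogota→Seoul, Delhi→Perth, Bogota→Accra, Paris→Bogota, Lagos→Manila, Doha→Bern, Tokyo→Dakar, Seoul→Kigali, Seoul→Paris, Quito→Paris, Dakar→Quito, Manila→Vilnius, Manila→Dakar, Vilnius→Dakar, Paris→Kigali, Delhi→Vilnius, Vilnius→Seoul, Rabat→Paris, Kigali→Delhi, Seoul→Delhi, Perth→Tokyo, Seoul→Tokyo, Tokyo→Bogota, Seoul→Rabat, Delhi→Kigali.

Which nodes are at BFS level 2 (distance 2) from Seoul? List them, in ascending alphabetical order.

Level 0: Seoul
Level 1: Accra, Delhi, Kigali, Paris, Quito, Rabat, Tokyo, Vilnius
Level 2: Bogota, Dakar, Lagos, Perth
Level 3: Bern, Doha, Manila

Bogota, Dakar, Lagos, Perth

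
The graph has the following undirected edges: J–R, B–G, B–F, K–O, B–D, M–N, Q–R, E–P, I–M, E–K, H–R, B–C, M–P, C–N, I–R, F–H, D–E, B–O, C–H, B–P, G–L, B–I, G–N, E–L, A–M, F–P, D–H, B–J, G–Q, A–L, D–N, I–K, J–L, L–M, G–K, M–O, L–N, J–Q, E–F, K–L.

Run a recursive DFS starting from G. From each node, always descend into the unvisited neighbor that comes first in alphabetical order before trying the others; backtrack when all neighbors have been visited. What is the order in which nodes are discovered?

G, B, C, H, D, E, F, P, M, A, L, J, Q, R, I, K, O, N

Visit G
G → B
B → C
C → H
H → D
D → E
E → F
F → P
P → M
M → A
A → L
L → J
J → Q
Q → R
R → I
I → K
K → O
L → N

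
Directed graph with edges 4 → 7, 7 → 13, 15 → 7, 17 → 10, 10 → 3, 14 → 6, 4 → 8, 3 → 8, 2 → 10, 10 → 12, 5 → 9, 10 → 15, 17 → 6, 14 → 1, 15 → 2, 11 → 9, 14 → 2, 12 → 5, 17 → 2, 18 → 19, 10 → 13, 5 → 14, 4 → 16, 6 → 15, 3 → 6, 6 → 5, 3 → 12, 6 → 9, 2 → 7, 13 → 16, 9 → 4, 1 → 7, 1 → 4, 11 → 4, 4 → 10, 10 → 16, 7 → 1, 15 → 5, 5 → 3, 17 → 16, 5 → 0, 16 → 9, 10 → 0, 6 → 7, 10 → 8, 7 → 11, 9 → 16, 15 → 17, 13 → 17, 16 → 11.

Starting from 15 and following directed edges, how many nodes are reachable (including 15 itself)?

18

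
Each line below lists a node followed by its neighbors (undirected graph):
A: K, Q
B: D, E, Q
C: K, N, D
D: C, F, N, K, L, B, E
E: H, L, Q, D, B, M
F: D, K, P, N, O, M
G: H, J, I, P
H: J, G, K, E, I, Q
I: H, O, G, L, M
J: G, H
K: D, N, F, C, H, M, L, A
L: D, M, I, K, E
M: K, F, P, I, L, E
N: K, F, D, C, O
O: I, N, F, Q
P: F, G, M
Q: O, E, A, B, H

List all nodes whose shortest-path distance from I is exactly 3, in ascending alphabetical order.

Level 0: I
Level 1: G, H, L, M, O
Level 2: D, E, F, J, K, N, P, Q
Level 3: A, B, C

A, B, C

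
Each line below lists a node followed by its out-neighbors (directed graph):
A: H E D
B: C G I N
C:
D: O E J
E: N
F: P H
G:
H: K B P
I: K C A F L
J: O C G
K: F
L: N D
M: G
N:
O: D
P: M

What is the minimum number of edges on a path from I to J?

3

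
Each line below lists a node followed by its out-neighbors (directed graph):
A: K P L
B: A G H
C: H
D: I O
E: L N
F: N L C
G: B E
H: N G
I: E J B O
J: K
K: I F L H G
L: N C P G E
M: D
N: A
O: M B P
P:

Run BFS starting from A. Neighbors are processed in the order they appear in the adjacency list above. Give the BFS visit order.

A -> K -> P -> L -> I -> F -> H -> G -> N -> C -> E -> J -> B -> O -> M -> D

Visit A; enqueue K, P, L → queue [K, P, L]
Visit K; enqueue I, F, H, G → queue [P, L, I, F, H, G]
Visit P → queue [L, I, F, H, G]
Visit L; enqueue N, C, E → queue [I, F, H, G, N, C, E]
Visit I; enqueue J, B, O → queue [F, H, G, N, C, E, J, B, O]
Visit F → queue [H, G, N, C, E, J, B, O]
Visit H → queue [G, N, C, E, J, B, O]
Visit G → queue [N, C, E, J, B, O]
Visit N → queue [C, E, J, B, O]
Visit C → queue [E, J, B, O]
Visit E → queue [J, B, O]
Visit J → queue [B, O]
Visit B → queue [O]
Visit O; enqueue M → queue [M]
Visit M; enqueue D → queue [D]
Visit D → queue []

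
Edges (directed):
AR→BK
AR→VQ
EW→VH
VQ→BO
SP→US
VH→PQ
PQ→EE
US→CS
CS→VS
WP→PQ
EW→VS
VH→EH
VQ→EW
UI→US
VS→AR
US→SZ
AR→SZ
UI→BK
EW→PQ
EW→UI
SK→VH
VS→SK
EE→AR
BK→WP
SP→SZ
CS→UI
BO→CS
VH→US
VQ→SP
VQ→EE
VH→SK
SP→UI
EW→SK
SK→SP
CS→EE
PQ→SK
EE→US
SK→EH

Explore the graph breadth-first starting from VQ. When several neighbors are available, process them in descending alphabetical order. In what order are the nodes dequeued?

Visit VQ; enqueue SP, EW, EE, BO → queue [SP, EW, EE, BO]
Visit SP; enqueue US, UI, SZ → queue [EW, EE, BO, US, UI, SZ]
Visit EW; enqueue VS, VH, SK, PQ → queue [EE, BO, US, UI, SZ, VS, VH, SK, PQ]
Visit EE; enqueue AR → queue [BO, US, UI, SZ, VS, VH, SK, PQ, AR]
Visit BO; enqueue CS → queue [US, UI, SZ, VS, VH, SK, PQ, AR, CS]
Visit US → queue [UI, SZ, VS, VH, SK, PQ, AR, CS]
Visit UI; enqueue BK → queue [SZ, VS, VH, SK, PQ, AR, CS, BK]
Visit SZ → queue [VS, VH, SK, PQ, AR, CS, BK]
Visit VS → queue [VH, SK, PQ, AR, CS, BK]
Visit VH; enqueue EH → queue [SK, PQ, AR, CS, BK, EH]
Visit SK → queue [PQ, AR, CS, BK, EH]
Visit PQ → queue [AR, CS, BK, EH]
Visit AR → queue [CS, BK, EH]
Visit CS → queue [BK, EH]
Visit BK; enqueue WP → queue [EH, WP]
Visit EH → queue [WP]
Visit WP → queue []

VQ, SP, EW, EE, BO, US, UI, SZ, VS, VH, SK, PQ, AR, CS, BK, EH, WP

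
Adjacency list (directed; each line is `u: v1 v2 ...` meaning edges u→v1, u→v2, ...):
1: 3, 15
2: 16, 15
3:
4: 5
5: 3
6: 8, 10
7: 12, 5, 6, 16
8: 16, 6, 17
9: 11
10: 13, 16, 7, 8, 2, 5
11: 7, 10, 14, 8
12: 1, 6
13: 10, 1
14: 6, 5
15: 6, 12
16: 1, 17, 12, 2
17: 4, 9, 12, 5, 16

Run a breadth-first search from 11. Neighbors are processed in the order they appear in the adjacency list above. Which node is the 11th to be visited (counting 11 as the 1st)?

Visit 11; enqueue 7, 10, 14, 8 → queue [7, 10, 14, 8]
Visit 7; enqueue 12, 5, 6, 16 → queue [10, 14, 8, 12, 5, 6, 16]
Visit 10; enqueue 13, 2 → queue [14, 8, 12, 5, 6, 16, 13, 2]
Visit 14 → queue [8, 12, 5, 6, 16, 13, 2]
Visit 8; enqueue 17 → queue [12, 5, 6, 16, 13, 2, 17]
Visit 12; enqueue 1 → queue [5, 6, 16, 13, 2, 17, 1]
Visit 5; enqueue 3 → queue [6, 16, 13, 2, 17, 1, 3]
Visit 6 → queue [16, 13, 2, 17, 1, 3]
Visit 16 → queue [13, 2, 17, 1, 3]
Visit 13 → queue [2, 17, 1, 3]
Visit 2; enqueue 15 → queue [17, 1, 3, 15]
Visit 17; enqueue 4, 9 → queue [1, 3, 15, 4, 9]
Visit 1 → queue [3, 15, 4, 9]
Visit 3 → queue [15, 4, 9]
Visit 15 → queue [4, 9]
Visit 4 → queue [9]
Visit 9 → queue []

Visit order: 11, 7, 10, 14, 8, 12, 5, 6, 16, 13, 2, 17, 1, 3, 15, 4, 9

2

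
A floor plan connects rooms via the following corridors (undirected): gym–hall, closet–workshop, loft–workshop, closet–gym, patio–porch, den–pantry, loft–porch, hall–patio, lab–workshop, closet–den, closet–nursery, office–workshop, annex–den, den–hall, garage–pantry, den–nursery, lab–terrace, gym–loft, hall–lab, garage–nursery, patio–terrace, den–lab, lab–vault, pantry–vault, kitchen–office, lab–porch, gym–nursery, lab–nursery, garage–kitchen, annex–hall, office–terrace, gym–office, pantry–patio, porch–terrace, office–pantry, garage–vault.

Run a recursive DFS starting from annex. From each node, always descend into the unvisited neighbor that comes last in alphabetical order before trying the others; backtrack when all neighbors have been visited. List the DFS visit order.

annex, hall, patio, terrace, porch, loft, workshop, office, pantry, vault, lab, nursery, gym, closet, den, garage, kitchen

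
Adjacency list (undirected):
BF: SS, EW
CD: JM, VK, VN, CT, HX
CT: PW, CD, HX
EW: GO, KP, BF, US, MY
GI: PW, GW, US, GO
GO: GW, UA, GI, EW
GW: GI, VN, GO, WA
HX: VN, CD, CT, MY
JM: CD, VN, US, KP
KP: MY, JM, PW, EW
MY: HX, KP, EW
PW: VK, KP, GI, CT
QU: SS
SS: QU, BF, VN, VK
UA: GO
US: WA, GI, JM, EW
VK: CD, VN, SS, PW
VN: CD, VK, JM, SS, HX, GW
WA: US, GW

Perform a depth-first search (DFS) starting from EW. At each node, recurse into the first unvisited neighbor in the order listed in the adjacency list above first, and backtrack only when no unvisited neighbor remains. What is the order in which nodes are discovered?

Visit EW
EW → GO
GO → GW
GW → GI
GI → PW
PW → VK
VK → CD
CD → JM
JM → VN
VN → SS
SS → QU
SS → BF
VN → HX
HX → CT
HX → MY
MY → KP
JM → US
US → WA
GO → UA

EW, GO, GW, GI, PW, VK, CD, JM, VN, SS, QU, BF, HX, CT, MY, KP, US, WA, UA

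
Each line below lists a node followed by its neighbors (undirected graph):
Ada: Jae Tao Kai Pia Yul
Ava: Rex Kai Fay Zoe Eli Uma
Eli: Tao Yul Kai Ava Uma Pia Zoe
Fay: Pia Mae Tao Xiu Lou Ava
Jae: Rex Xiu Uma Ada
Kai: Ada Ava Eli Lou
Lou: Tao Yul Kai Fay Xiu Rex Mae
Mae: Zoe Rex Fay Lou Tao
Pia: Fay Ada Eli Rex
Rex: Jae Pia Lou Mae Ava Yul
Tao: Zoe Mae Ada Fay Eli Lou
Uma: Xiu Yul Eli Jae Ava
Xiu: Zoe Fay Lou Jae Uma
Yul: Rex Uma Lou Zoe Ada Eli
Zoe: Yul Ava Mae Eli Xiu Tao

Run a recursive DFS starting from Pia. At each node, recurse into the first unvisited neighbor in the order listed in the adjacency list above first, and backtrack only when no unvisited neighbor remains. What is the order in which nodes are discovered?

Visit Pia
Pia → Fay
Fay → Mae
Mae → Zoe
Zoe → Yul
Yul → Rex
Rex → Jae
Jae → Xiu
Xiu → Lou
Lou → Tao
Tao → Ada
Ada → Kai
Kai → Ava
Ava → Eli
Eli → Uma

Pia, Fay, Mae, Zoe, Yul, Rex, Jae, Xiu, Lou, Tao, Ada, Kai, Ava, Eli, Uma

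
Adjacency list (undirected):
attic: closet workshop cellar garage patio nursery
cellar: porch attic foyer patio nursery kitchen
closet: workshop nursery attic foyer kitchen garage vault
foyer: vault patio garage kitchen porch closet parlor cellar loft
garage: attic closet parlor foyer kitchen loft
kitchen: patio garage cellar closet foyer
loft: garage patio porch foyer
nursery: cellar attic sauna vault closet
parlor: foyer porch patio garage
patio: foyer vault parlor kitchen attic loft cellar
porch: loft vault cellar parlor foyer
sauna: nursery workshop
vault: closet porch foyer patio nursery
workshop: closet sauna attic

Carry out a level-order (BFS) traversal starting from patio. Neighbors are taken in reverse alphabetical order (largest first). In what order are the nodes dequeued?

Visit patio; enqueue vault, parlor, loft, kitchen, foyer, cellar, attic → queue [vault, parlor, loft, kitchen, foyer, cellar, attic]
Visit vault; enqueue porch, nursery, closet → queue [parlor, loft, kitchen, foyer, cellar, attic, porch, nursery, closet]
Visit parlor; enqueue garage → queue [loft, kitchen, foyer, cellar, attic, porch, nursery, closet, garage]
Visit loft → queue [kitchen, foyer, cellar, attic, porch, nursery, closet, garage]
Visit kitchen → queue [foyer, cellar, attic, porch, nursery, closet, garage]
Visit foyer → queue [cellar, attic, porch, nursery, closet, garage]
Visit cellar → queue [attic, porch, nursery, closet, garage]
Visit attic; enqueue workshop → queue [porch, nursery, closet, garage, workshop]
Visit porch → queue [nursery, closet, garage, workshop]
Visit nursery; enqueue sauna → queue [closet, garage, workshop, sauna]
Visit closet → queue [garage, workshop, sauna]
Visit garage → queue [workshop, sauna]
Visit workshop → queue [sauna]
Visit sauna → queue []

patio, vault, parlor, loft, kitchen, foyer, cellar, attic, porch, nursery, closet, garage, workshop, sauna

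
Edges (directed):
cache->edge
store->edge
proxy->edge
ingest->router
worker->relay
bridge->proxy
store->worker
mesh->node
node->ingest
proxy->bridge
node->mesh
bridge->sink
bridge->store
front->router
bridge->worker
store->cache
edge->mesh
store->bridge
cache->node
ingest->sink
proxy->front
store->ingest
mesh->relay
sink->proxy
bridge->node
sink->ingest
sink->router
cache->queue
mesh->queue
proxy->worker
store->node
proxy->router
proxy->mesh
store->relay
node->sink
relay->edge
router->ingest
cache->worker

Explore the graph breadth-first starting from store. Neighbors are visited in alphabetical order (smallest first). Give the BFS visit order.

store bridge cache edge ingest node relay worker proxy sink queue mesh router front

Visit store; enqueue bridge, cache, edge, ingest, node, relay, worker → queue [bridge, cache, edge, ingest, node, relay, worker]
Visit bridge; enqueue proxy, sink → queue [cache, edge, ingest, node, relay, worker, proxy, sink]
Visit cache; enqueue queue → queue [edge, ingest, node, relay, worker, proxy, sink, queue]
Visit edge; enqueue mesh → queue [ingest, node, relay, worker, proxy, sink, queue, mesh]
Visit ingest; enqueue router → queue [node, relay, worker, proxy, sink, queue, mesh, router]
Visit node → queue [relay, worker, proxy, sink, queue, mesh, router]
Visit relay → queue [worker, proxy, sink, queue, mesh, router]
Visit worker → queue [proxy, sink, queue, mesh, router]
Visit proxy; enqueue front → queue [sink, queue, mesh, router, front]
Visit sink → queue [queue, mesh, router, front]
Visit queue → queue [mesh, router, front]
Visit mesh → queue [router, front]
Visit router → queue [front]
Visit front → queue []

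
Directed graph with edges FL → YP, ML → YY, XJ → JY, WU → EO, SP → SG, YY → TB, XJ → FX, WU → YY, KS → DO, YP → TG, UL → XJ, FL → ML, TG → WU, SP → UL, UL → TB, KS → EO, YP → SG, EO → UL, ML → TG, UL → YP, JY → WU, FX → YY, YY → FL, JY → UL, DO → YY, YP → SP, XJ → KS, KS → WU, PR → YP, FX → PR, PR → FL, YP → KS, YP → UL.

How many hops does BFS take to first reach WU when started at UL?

3

Level 0: UL
Level 1: TB, XJ, YP
Level 2: FX, JY, KS, SG, SP, TG
Level 3: DO, EO, PR, WU, YY
Level 4: FL
Level 5: ML
WU first appears at level 3.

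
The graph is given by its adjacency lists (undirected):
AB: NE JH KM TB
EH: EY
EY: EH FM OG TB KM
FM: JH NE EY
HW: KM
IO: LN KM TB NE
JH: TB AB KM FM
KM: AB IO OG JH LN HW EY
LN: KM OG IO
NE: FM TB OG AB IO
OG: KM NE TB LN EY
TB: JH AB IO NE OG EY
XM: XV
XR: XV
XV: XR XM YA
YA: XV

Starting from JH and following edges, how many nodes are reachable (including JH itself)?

12

BFS from JH visits: JH, TB, KM, FM, AB, OG, NE, IO, EY, LN, HW, EH
Reachable nodes: 12 of 16 total.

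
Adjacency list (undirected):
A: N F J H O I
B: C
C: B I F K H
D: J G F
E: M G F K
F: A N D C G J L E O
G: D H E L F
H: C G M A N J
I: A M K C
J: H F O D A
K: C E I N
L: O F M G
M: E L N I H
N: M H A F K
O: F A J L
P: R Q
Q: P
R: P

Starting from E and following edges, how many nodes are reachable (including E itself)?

15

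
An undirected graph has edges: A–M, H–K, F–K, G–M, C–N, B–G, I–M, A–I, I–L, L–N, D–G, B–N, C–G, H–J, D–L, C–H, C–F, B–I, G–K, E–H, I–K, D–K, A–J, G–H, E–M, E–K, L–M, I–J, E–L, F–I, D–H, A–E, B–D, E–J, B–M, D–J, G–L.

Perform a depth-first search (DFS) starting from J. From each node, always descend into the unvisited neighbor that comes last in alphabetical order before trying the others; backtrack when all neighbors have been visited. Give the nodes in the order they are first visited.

J, I, M, L, N, C, H, K, G, D, B, F, E, A

Visit J
J → I
I → M
M → L
L → N
N → C
C → H
H → K
K → G
G → D
D → B
K → F
K → E
E → A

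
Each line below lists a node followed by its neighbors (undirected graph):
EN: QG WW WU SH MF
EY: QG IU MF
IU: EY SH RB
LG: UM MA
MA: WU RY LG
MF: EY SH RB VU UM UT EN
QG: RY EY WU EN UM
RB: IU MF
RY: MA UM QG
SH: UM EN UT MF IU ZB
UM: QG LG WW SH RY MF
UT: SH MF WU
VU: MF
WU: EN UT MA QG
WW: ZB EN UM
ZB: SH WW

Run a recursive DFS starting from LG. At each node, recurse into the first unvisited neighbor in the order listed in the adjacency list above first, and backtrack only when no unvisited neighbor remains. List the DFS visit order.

LG → UM → QG → RY → MA → WU → EN → WW → ZB → SH → UT → MF → EY → IU → RB → VU

Visit LG
LG → UM
UM → QG
QG → RY
RY → MA
MA → WU
WU → EN
EN → WW
WW → ZB
ZB → SH
SH → UT
UT → MF
MF → EY
EY → IU
IU → RB
MF → VU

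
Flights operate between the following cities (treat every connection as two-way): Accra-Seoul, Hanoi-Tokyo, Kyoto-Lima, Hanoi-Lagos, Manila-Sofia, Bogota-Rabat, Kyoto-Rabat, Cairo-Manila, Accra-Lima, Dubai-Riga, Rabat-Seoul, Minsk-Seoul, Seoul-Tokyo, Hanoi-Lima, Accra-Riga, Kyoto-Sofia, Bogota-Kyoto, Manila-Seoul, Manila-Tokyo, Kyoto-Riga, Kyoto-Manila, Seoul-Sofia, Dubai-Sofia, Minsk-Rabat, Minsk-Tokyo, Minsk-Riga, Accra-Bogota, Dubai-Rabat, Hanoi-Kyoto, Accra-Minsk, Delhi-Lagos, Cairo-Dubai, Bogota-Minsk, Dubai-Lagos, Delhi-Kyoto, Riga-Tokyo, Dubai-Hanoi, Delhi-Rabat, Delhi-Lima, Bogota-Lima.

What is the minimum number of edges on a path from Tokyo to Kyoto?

2

Level 0: Tokyo
Level 1: Hanoi, Manila, Minsk, Riga, Seoul
Level 2: Accra, Bogota, Cairo, Dubai, Kyoto, Lagos, Lima, Rabat, Sofia
Level 3: Delhi
Kyoto first appears at level 2.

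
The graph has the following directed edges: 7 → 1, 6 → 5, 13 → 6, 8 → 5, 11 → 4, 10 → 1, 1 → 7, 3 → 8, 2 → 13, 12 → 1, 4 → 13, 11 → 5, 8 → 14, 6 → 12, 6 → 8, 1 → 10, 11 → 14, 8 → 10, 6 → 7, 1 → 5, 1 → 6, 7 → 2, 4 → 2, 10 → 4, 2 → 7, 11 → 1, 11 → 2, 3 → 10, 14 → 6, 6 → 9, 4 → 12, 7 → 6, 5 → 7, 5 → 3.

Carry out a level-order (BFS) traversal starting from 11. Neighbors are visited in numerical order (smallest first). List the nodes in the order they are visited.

11, 1, 2, 4, 5, 14, 6, 7, 10, 13, 12, 3, 8, 9

Visit 11; enqueue 1, 2, 4, 5, 14 → queue [1, 2, 4, 5, 14]
Visit 1; enqueue 6, 7, 10 → queue [2, 4, 5, 14, 6, 7, 10]
Visit 2; enqueue 13 → queue [4, 5, 14, 6, 7, 10, 13]
Visit 4; enqueue 12 → queue [5, 14, 6, 7, 10, 13, 12]
Visit 5; enqueue 3 → queue [14, 6, 7, 10, 13, 12, 3]
Visit 14 → queue [6, 7, 10, 13, 12, 3]
Visit 6; enqueue 8, 9 → queue [7, 10, 13, 12, 3, 8, 9]
Visit 7 → queue [10, 13, 12, 3, 8, 9]
Visit 10 → queue [13, 12, 3, 8, 9]
Visit 13 → queue [12, 3, 8, 9]
Visit 12 → queue [3, 8, 9]
Visit 3 → queue [8, 9]
Visit 8 → queue [9]
Visit 9 → queue []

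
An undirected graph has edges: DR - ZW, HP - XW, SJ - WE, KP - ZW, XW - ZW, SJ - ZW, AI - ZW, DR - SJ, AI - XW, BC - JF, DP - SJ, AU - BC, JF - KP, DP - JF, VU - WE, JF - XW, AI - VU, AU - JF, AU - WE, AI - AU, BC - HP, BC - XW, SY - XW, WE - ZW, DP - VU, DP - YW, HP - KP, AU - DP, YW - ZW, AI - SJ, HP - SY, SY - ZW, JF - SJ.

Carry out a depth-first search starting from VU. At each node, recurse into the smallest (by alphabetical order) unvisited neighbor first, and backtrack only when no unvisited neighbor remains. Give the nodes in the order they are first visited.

VU -> AI -> AU -> BC -> HP -> KP -> JF -> DP -> SJ -> DR -> ZW -> SY -> XW -> WE -> YW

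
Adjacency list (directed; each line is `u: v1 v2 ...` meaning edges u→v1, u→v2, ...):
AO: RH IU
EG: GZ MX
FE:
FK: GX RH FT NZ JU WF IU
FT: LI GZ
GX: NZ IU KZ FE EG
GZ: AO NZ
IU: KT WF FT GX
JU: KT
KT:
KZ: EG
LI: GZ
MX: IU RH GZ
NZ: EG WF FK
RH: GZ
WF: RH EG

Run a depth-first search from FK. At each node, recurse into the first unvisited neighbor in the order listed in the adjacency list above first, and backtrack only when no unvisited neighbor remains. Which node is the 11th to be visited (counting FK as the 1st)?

Visit FK
FK → GX
GX → NZ
NZ → EG
EG → GZ
GZ → AO
AO → RH
AO → IU
IU → KT
IU → WF
IU → FT
FT → LI
EG → MX
GX → KZ
GX → FE
FK → JU

Visit order: FK, GX, NZ, EG, GZ, AO, RH, IU, KT, WF, FT, LI, MX, KZ, FE, JU

FT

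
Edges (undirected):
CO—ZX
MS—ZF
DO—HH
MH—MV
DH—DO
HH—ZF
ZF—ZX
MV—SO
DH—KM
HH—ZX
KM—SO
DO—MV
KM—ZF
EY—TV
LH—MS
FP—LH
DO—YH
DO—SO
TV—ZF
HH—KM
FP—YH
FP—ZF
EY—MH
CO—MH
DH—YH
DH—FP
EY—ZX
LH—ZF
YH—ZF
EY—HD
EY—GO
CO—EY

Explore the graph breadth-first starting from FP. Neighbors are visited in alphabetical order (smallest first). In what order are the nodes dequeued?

FP, DH, LH, YH, ZF, DO, KM, MS, HH, TV, ZX, MV, SO, EY, CO, MH, GO, HD

Visit FP; enqueue DH, LH, YH, ZF → queue [DH, LH, YH, ZF]
Visit DH; enqueue DO, KM → queue [LH, YH, ZF, DO, KM]
Visit LH; enqueue MS → queue [YH, ZF, DO, KM, MS]
Visit YH → queue [ZF, DO, KM, MS]
Visit ZF; enqueue HH, TV, ZX → queue [DO, KM, MS, HH, TV, ZX]
Visit DO; enqueue MV, SO → queue [KM, MS, HH, TV, ZX, MV, SO]
Visit KM → queue [MS, HH, TV, ZX, MV, SO]
Visit MS → queue [HH, TV, ZX, MV, SO]
Visit HH → queue [TV, ZX, MV, SO]
Visit TV; enqueue EY → queue [ZX, MV, SO, EY]
Visit ZX; enqueue CO → queue [MV, SO, EY, CO]
Visit MV; enqueue MH → queue [SO, EY, CO, MH]
Visit SO → queue [EY, CO, MH]
Visit EY; enqueue GO, HD → queue [CO, MH, GO, HD]
Visit CO → queue [MH, GO, HD]
Visit MH → queue [GO, HD]
Visit GO → queue [HD]
Visit HD → queue []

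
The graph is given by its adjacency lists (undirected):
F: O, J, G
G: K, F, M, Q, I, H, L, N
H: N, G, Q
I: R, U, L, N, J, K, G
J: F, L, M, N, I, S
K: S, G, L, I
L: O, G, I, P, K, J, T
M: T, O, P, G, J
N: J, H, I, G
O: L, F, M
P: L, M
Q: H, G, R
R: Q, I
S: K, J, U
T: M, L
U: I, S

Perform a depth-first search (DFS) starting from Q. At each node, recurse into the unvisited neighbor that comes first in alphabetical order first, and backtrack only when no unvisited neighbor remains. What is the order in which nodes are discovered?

Q -> G -> F -> J -> I -> K -> L -> O -> M -> P -> T -> S -> U -> N -> H -> R

Visit Q
Q → G
G → F
F → J
J → I
I → K
K → L
L → O
O → M
M → P
M → T
K → S
S → U
I → N
N → H
I → R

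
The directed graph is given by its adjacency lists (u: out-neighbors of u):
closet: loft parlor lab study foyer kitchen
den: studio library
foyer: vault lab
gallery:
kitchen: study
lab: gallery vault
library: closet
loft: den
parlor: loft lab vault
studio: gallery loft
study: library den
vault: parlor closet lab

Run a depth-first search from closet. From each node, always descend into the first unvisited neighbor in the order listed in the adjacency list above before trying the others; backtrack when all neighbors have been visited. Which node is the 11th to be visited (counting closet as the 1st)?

foyer

Visit closet
closet → loft
loft → den
den → studio
studio → gallery
den → library
closet → parlor
parlor → lab
lab → vault
closet → study
closet → foyer
closet → kitchen

Visit order: closet, loft, den, studio, gallery, library, parlor, lab, vault, study, foyer, kitchen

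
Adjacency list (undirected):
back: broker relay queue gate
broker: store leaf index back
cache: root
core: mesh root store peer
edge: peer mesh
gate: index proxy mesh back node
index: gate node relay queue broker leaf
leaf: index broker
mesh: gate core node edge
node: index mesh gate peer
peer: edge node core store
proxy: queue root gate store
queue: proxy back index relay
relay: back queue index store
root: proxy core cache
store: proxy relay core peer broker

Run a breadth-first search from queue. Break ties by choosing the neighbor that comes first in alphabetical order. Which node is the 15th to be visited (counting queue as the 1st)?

core

Visit queue; enqueue back, index, proxy, relay → queue [back, index, proxy, relay]
Visit back; enqueue broker, gate → queue [index, proxy, relay, broker, gate]
Visit index; enqueue leaf, node → queue [proxy, relay, broker, gate, leaf, node]
Visit proxy; enqueue root, store → queue [relay, broker, gate, leaf, node, root, store]
Visit relay → queue [broker, gate, leaf, node, root, store]
Visit broker → queue [gate, leaf, node, root, store]
Visit gate; enqueue mesh → queue [leaf, node, root, store, mesh]
Visit leaf → queue [node, root, store, mesh]
Visit node; enqueue peer → queue [root, store, mesh, peer]
Visit root; enqueue cache, core → queue [store, mesh, peer, cache, core]
Visit store → queue [mesh, peer, cache, core]
Visit mesh; enqueue edge → queue [peer, cache, core, edge]
Visit peer → queue [cache, core, edge]
Visit cache → queue [core, edge]
Visit core → queue [edge]
Visit edge → queue []

Visit order: queue, back, index, proxy, relay, broker, gate, leaf, node, root, store, mesh, peer, cache, core, edge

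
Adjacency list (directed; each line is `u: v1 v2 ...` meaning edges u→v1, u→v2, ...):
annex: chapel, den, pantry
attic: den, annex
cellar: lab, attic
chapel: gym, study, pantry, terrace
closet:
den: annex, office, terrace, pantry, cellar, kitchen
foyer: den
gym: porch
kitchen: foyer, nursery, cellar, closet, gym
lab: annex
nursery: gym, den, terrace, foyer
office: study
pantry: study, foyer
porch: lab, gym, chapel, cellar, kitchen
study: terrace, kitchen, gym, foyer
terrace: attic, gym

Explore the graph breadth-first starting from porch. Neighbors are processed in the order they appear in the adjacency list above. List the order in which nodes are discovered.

Visit porch; enqueue lab, gym, chapel, cellar, kitchen → queue [lab, gym, chapel, cellar, kitchen]
Visit lab; enqueue annex → queue [gym, chapel, cellar, kitchen, annex]
Visit gym → queue [chapel, cellar, kitchen, annex]
Visit chapel; enqueue study, pantry, terrace → queue [cellar, kitchen, annex, study, pantry, terrace]
Visit cellar; enqueue attic → queue [kitchen, annex, study, pantry, terrace, attic]
Visit kitchen; enqueue foyer, nursery, closet → queue [annex, study, pantry, terrace, attic, foyer, nursery, closet]
Visit annex; enqueue den → queue [study, pantry, terrace, attic, foyer, nursery, closet, den]
Visit study → queue [pantry, terrace, attic, foyer, nursery, closet, den]
Visit pantry → queue [terrace, attic, foyer, nursery, closet, den]
Visit terrace → queue [attic, foyer, nursery, closet, den]
Visit attic → queue [foyer, nursery, closet, den]
Visit foyer → queue [nursery, closet, den]
Visit nursery → queue [closet, den]
Visit closet → queue [den]
Visit den; enqueue office → queue [office]
Visit office → queue []

porch lab gym chapel cellar kitchen annex study pantry terrace attic foyer nursery closet den office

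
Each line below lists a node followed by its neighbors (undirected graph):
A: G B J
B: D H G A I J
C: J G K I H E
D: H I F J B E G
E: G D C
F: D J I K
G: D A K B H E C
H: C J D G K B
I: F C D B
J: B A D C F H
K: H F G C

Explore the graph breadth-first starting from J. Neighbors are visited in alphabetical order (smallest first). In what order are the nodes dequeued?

Visit J; enqueue A, B, C, D, F, H → queue [A, B, C, D, F, H]
Visit A; enqueue G → queue [B, C, D, F, H, G]
Visit B; enqueue I → queue [C, D, F, H, G, I]
Visit C; enqueue E, K → queue [D, F, H, G, I, E, K]
Visit D → queue [F, H, G, I, E, K]
Visit F → queue [H, G, I, E, K]
Visit H → queue [G, I, E, K]
Visit G → queue [I, E, K]
Visit I → queue [E, K]
Visit E → queue [K]
Visit K → queue []

J → A → B → C → D → F → H → G → I → E → K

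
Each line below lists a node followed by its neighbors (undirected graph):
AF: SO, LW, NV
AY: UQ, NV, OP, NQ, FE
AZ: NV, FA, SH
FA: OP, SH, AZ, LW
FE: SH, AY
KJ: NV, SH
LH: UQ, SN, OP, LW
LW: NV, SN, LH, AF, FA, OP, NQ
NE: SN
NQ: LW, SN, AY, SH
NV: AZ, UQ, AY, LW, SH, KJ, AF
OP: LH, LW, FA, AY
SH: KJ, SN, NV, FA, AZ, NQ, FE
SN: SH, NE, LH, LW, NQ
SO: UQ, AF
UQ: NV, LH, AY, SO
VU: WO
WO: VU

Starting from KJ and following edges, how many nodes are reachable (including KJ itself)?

16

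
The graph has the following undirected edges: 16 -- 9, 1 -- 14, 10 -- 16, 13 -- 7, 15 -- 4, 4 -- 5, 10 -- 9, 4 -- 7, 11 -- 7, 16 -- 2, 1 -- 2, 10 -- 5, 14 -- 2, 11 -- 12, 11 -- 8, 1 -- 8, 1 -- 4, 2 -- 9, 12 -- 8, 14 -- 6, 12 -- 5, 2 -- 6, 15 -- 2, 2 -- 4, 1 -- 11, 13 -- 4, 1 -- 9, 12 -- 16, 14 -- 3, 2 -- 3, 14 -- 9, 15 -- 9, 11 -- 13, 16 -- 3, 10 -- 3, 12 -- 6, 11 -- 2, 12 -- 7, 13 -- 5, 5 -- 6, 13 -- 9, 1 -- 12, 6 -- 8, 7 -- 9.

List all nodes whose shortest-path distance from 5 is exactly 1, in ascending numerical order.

4, 6, 10, 12, 13

Level 0: 5
Level 1: 4, 6, 10, 12, 13
Level 2: 1, 2, 3, 7, 8, 9, 11, 14, 15, 16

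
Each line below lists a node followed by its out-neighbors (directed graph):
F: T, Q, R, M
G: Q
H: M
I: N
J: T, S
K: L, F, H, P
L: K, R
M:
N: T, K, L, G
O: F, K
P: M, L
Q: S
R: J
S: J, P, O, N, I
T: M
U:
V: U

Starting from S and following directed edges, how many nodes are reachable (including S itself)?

BFS from S visits: S, P, O, N, J, I, M, L, K, F, T, G, R, H, Q
Reachable nodes: 15 of 17 total.

15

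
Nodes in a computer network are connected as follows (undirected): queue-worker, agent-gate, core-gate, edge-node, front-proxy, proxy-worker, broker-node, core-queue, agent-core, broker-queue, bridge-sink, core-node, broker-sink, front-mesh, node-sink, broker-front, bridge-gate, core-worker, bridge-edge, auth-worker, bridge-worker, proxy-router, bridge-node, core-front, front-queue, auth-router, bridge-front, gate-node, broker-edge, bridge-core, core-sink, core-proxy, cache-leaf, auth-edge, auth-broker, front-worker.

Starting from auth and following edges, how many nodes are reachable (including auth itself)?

15

BFS from auth visits: auth, worker, router, edge, broker, queue, proxy, front, core, bridge, node, sink, mesh, gate, agent
Reachable nodes: 15 of 17 total.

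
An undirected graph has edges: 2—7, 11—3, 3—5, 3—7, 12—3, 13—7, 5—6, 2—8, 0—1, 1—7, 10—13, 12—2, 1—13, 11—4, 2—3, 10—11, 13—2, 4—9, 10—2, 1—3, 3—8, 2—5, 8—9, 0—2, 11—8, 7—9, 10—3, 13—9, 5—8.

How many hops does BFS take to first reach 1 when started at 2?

2

Level 0: 2
Level 1: 0, 3, 5, 7, 8, 10, 12, 13
Level 2: 1, 6, 9, 11
Level 3: 4
1 first appears at level 2.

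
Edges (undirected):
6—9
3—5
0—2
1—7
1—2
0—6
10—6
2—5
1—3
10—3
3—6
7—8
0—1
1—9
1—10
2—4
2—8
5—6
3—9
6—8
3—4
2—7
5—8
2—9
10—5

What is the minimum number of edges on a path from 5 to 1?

2

Level 0: 5
Level 1: 2, 3, 6, 8, 10
Level 2: 0, 1, 4, 7, 9
1 first appears at level 2.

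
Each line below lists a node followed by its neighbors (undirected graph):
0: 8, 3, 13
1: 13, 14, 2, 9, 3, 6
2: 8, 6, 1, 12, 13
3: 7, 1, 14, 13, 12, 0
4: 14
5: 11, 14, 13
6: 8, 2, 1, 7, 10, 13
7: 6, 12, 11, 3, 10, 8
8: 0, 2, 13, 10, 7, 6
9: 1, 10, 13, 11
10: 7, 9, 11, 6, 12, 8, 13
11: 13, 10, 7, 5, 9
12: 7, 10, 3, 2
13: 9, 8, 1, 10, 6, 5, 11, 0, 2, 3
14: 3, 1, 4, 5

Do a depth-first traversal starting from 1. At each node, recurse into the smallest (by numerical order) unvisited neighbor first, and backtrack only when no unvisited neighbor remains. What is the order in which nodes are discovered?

1 → 2 → 6 → 7 → 3 → 0 → 8 → 10 → 9 → 11 → 5 → 13 → 14 → 4 → 12

Visit 1
1 → 2
2 → 6
6 → 7
7 → 3
3 → 0
0 → 8
8 → 10
10 → 9
9 → 11
11 → 5
5 → 13
5 → 14
14 → 4
10 → 12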